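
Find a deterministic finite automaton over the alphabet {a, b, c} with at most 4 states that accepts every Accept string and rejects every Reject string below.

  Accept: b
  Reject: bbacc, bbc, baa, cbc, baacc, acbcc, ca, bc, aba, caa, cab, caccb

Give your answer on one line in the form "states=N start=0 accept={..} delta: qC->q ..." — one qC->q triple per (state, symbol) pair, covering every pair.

Grow the machine one transition at a time. Run the examples from 0; the earliest place one falls off (shortest prefix, ties alphabetical) gets sent to the lowest-numbered state that keeps every Accept/Reject pair distinguishable — a pair clashes when both reach the same state with identical unread suffix — and to a fresh state only if none does.
a: 0a undefined. 0a->0: ok.
b: 0b undefined. 0b->0: no, b/baa meet in 0. Open state 1: 0b->1.
c: 0c undefined. 0c->0: no, b/cab meet in 1. 0c->1: ok.
ba: 1a undefined. 1a->0: no, b/cab meet in 1. 1a->1: no, b/baa meet in 1. Open state 2: 1a->2.
bb: 1b undefined. 1b->0: no, b/bbc meet in 1. 1b->1: ok.
bc: 1c undefined. 1c->0: no, b/acbcc meet in 1. 1c->1: no, b/bbc meet in 1. 1c->2: ok.
baa: 2a undefined. 2a->0: ok.
cab: 2b undefined. 2b->0: ok.
cac: 2c undefined. 2c->0: no, b/bbacc meet in 1. 2c->1: no, b/acbcc meet in 1. 2c->2: ok.
All examples now run through 3 states with every (state, symbol) defined. Accept strings end in {1}, Reject strings end in {0,2}; accept={1}.

states=3 start=0 accept={1} delta: 0a->0 0b->1 0c->1 1a->2 1b->1 1c->2 2a->0 2b->0 2c->2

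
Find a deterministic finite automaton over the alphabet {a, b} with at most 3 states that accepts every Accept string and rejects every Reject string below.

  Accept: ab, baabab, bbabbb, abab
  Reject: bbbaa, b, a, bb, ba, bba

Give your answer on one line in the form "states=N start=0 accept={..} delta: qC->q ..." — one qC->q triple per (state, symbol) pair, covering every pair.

State merging on the prefix tree: take the shortest (then alphabetical) example prefix whose next move is undefined and point that move at state 0, else 1, else 2, ...; a target is out if some Accept/Reject pair would then sit in one state with the same input left (inseparable). If every existing state is out, open a new one.
a: 0a undefined. 0a->0: no, ab/b meet in 0 with "b" left. Open state 1: 0a->1.
b: 0b undefined. 0b->0: ok.
ab: 1b undefined. 1b->0: no, ab/b meet in 0. 1b->1: no, ab/a meet in 1. Open state 2: 1b->2.
aba: 2a undefined. 2a->0: no, abab/b meet in 0. 2a->1: ok.
baa: 1a undefined. 1a->0: ok.
bbabb: 2b undefined. 2b->0: no, bbabbb/bbbaa meet in 0. 2b->1: ok.
All examples now run through 3 states with every (state, symbol) defined. Accept strings end in {2}, Reject strings end in {0,1}; accept={2}.

states=3 start=0 accept={2} delta: 0a->1 0b->0 1a->0 1b->2 2a->1 2b->1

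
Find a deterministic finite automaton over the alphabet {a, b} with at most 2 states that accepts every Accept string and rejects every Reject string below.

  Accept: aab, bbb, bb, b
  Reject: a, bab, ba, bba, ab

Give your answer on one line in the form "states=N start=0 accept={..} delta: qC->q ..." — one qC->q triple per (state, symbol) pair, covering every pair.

states=2 start=0 accept={0} delta: 0a->1 0b->0 1a->0 1b->1

Fold the examples into a partial DFA from state 0: repeatedly fix the first undefined (state, symbol) met by the shortest-then-alphabetical prefix, trying targets in increasing order and rejecting any under which an Accept and a Reject string meet in one state with the same remainder; add a state when all current targets are rejected. Accepting states are where Accept strings end.
a: 0a undefined. 0a->0: no, aab/ab meet in 0 with "b" left. Open state 1: 0a->1.
b: 0b undefined. 0b->0: ok.
aa: 1a undefined. 1a->0: ok.
ab: 1b undefined. 1b->0: no, aab/bab meet in 0. 1b->1: ok.
All examples now run through 2 states with every (state, symbol) defined. Accept strings end in {0}, Reject strings end in {1}; accept={0}.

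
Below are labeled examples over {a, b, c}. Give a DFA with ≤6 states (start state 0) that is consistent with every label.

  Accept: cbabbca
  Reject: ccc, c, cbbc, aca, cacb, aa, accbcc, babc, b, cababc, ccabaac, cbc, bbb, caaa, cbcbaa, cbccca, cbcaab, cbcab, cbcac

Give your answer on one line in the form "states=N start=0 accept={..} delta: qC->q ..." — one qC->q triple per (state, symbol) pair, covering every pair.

states=5 start=0 accept={4} delta: 0a->0 0b->0 0c->1 1a->0 1b->2 1c->0 2a->1 2b->2 2c->3 3a->4 3b->0 3c->0 4a->0 4b->0 4c->0

Grow the machine one transition at a time. Run the examples from 0; the earliest place one falls off (shortest prefix, ties alphabetical) gets sent to the lowest-numbered state that keeps every Accept/Reject pair distinguishable — a pair clashes when both reach the same state with identical unread suffix — and to a fresh state only if none does.
a: 0a undefined. 0a->0: ok.
b: 0b undefined. 0b->0: ok.
c: 0c undefined. 0c->0: no, cbabbca/ccc meet in 0. Open state 1: 0c->1.
ca: 1a undefined. 1a->0: ok.
cb: 1b undefined. 1b->0: no, cbabbca/aca meet in 0. 1b->1: no, cbabbca/aca meet in 0. Open state 2: 1b->2.
cc: 1c undefined. 1c->0: ok.
cba: 2a undefined. 2a->0: no, cbabbca/aca meet in 0. 2a->1: ok.
cbb: 2b undefined. 2b->0: no, cbabbca/aca meet in 0. 2b->1: no, cbabbca/cbbc meet in 0. 2b->2: ok.
cbc: 2c undefined. 2c->0: no, cbabbca/cbbc meet in 0. 2c->1: no, cbabbca/aca meet in 0. 2c->2: no, cbabbca/ccc meet in 1. Open state 3: 2c->3.
cbca: 3a undefined. 3a->0: no, cbabbca/aca meet in 0. 3a->1: no, cbabbca/ccc meet in 1. 3a->2: no, cbabbca/cacb meet in 2. 3a->3: no, cbabbca/cbbc meet in 3. Open state 4: 3a->4.
cbcb: 3b undefined. 3b->0: ok.
cbcc: 3c undefined. 3c->0: ok.
cbcaa: 4a undefined. 4a->0: ok.
cbcab: 4b undefined. 4b->0: ok.
cbcac: 4c undefined. 4c->0: ok.
All examples now run through 5 states with every (state, symbol) defined. Accept strings end in {4}, Reject strings end in {0,1,2,3}; accept={4}.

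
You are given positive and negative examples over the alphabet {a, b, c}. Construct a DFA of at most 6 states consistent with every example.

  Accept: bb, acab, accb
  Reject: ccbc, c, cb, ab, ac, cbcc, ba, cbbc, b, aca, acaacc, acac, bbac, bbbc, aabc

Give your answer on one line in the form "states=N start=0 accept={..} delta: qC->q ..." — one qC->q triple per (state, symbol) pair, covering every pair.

Grow the machine one transition at a time. Run the examples from 0; the earliest place one falls off (shortest prefix, ties alphabetical) gets sent to the lowest-numbered state that keeps every Accept/Reject pair distinguishable — a pair clashes when both reach the same state with identical unread suffix — and to a fresh state only if none does.
a: 0a undefined. 0a->0: ok.
b: 0b undefined. 0b->0: no, bb/ab meet in 0. Open state 1: 0b->1.
c: 0c undefined. 0c->0: no, acab/cb meet in 1. 0c->1: no, bb/cb meet in 1 with "b" left. Open state 2: 0c->2.
ba: 1a undefined. 1a->0: ok.
bb: 1b undefined. 1b->0: no, bb/ba meet in 0. 1b->1: no, bb/ab meet in 1. 1b->2: no, bb/c meet in 2. Open state 3: 1b->3.
cb: 2b undefined. 2b->0: ok.
cc: 2c undefined. 2c->0: no, accb/ab meet in 1. 2c->1: ok.
aca: 2a undefined. 2a->0: no, acab/ab meet in 1. 2a->1: ok.
bba: 3a undefined. 3a->0: ok.
bbb: 3b undefined. 3b->0: ok.
aabc: 1c undefined. 1c->0: ok.
ccbc: 3c undefined. 3c->0: ok.
All examples now run through 4 states with every (state, symbol) defined. Accept strings end in {3}, Reject strings end in {0,1,2}; accept={3}.

states=4 start=0 accept={3} delta: 0a->0 0b->1 0c->2 1a->0 1b->3 1c->0 2a->1 2b->0 2c->1 3a->0 3b->0 3c->0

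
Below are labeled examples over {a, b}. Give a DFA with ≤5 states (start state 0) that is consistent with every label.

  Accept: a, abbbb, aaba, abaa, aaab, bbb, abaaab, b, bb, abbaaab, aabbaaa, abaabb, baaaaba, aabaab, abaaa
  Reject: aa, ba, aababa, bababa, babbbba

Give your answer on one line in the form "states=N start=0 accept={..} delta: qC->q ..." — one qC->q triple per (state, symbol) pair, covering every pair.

states=3 start=0 accept={0,1} delta: 0a->1 0b->1 1a->2 1b->1 2a->0 2b->0

Grow the machine one transition at a time. Run the examples from 0; the earliest place one falls off (shortest prefix, ties alphabetical) gets sent to the lowest-numbered state that keeps every Accept/Reject pair distinguishable — a pair clashes when both reach the same state with identical unread suffix — and to a fresh state only if none does.
a: 0a undefined. 0a->0: no, a/aa meet in 0. Open state 1: 0a->1.
b: 0b undefined. 0b->0: no, a/ba meet in 1. 0b->1: ok.
aa: 1a undefined. 1a->0: no, aaba/aa meet in 0. 1a->1: no, a/aa meet in 1. Open state 2: 1a->2.
ab: 1b undefined. 1b->0: no, abaa/aa meet in 2. 1b->1: ok.
aaa: 2a undefined. 2a->0: ok.
aab: 2b undefined. 2b->0: ok.
All examples now run through 3 states with every (state, symbol) defined. Accept strings end in {0,1}, Reject strings end in {2}; accept={0,1}.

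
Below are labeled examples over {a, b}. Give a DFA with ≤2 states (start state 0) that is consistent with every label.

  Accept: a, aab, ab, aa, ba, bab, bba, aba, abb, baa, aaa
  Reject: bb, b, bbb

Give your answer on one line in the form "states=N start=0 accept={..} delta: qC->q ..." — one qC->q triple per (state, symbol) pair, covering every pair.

states=2 start=0 accept={1} delta: 0a->1 0b->0 1a->1 1b->1

State merging on the prefix tree: take the shortest (then alphabetical) example prefix whose next move is undefined and point that move at state 0, else 1, else 2, ...; a target is out if some Accept/Reject pair would then sit in one state with the same input left (inseparable). If every existing state is out, open a new one.
a: 0a undefined. 0a->0: no, aab/b meet in 0 with "b" left. Open state 1: 0a->1.
b: 0b undefined. 0b->0: ok.
aa: 1a undefined. 1a->0: no, aab/bb meet in 0. 1a->1: ok.
ab: 1b undefined. 1b->0: no, aab/bb meet in 0. 1b->1: ok.
All examples now run through 2 states with every (state, symbol) defined. Accept strings end in {1}, Reject strings end in {0}; accept={1}.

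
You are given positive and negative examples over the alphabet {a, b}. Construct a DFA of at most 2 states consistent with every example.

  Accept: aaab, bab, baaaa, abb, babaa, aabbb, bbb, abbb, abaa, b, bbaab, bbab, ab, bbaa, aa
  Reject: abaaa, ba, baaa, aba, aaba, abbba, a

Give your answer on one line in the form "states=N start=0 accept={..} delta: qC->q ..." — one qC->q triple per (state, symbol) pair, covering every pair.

Grow the machine one transition at a time. Run the examples from 0; the earliest place one falls off (shortest prefix, ties alphabetical) gets sent to the lowest-numbered state that keeps every Accept/Reject pair distinguishable — a pair clashes when both reach the same state with identical unread suffix — and to a fresh state only if none does.
a: 0a undefined. 0a->0: no, aa/a meet in 0. Open state 1: 0a->1.
b: 0b undefined. 0b->0: ok.
aa: 1a undefined. 1a->0: ok.
ab: 1b undefined. 1b->0: ok.
All examples now run through 2 states with every (state, symbol) defined. Accept strings end in {0}, Reject strings end in {1}; accept={0}.

states=2 start=0 accept={0} delta: 0a->1 0b->0 1a->0 1b->0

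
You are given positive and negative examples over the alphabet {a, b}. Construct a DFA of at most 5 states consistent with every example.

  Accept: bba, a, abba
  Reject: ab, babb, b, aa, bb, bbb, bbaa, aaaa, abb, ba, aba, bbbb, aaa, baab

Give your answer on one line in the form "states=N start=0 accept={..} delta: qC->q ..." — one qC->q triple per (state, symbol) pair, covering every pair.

states=3 start=0 accept={1} delta: 0a->1 0b->2 1a->2 1b->2 2a->2 2b->0

Fold the examples into a partial DFA from state 0: repeatedly fix the first undefined (state, symbol) met by the shortest-then-alphabetical prefix, trying targets in increasing order and rejecting any under which an Accept and a Reject string meet in one state with the same remainder; add a state when all current targets are rejected. Accepting states are where Accept strings end.
a: 0a undefined. 0a->0: no, a/aa meet in 0. Open state 1: 0a->1.
b: 0b undefined. 0b->0: no, bba/ba meet in 1. 0b->1: no, bba/aba meet in 1 with "ba" left. Open state 2: 0b->2.
aa: 1a undefined. 1a->0: no, a/aaa meet in 1. 1a->1: no, a/aa meet in 1. 1a->2: ok.
ab: 1b undefined. 1b->0: no, a/aba meet in 1. 1b->1: no, a/ab meet in 1. 1b->2: ok.
ba: 2a undefined. 2a->0: no, a/aaaa meet in 1. 2a->1: no, a/ba meet in 1. 2a->2: ok.
bb: 2b undefined. 2b->0: ok.
All examples now run through 3 states with every (state, symbol) defined. Accept strings end in {1}, Reject strings end in {0,2}; accept={1}.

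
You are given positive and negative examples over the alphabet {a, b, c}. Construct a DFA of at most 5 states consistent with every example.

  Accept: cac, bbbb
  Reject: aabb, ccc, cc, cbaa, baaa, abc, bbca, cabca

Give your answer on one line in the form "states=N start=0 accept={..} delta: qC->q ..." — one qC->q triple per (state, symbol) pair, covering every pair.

Fold the examples into a partial DFA from state 0: repeatedly fix the first undefined (state, symbol) met by the shortest-then-alphabetical prefix, trying targets in increasing order and rejecting any under which an Accept and a Reject string meet in one state with the same remainder; add a state when all current targets are rejected. Accepting states are where Accept strings end.
a: 0a undefined. 0a->0: ok.
b: 0b undefined. 0b->0: no, bbbb/aabb meet in 0. Open state 1: 0b->1.
c: 0c undefined. 0c->0: no, cac/ccc meet in 0. 0c->1: ok.
ba: 1a undefined. 1a->0: ok.
bb: 1b undefined. 1b->0: no, bbbb/aabb meet in 0. 1b->1: no, cac/aabb meet in 1. Open state 2: 1b->2.
cc: 1c undefined. 1c->0: no, cac/ccc meet in 1. 1c->1: no, cac/ccc meet in 1. 1c->2: ok.
bbb: 2b undefined. 2b->0: ok.
bbc: 2c undefined. 2c->0: ok.
cba: 2a undefined. 2a->0: ok.
All examples now run through 3 states with every (state, symbol) defined. Accept strings end in {1}, Reject strings end in {0,2}; accept={1}.

states=3 start=0 accept={1} delta: 0a->0 0b->1 0c->1 1a->0 1b->2 1c->2 2a->0 2b->0 2c->0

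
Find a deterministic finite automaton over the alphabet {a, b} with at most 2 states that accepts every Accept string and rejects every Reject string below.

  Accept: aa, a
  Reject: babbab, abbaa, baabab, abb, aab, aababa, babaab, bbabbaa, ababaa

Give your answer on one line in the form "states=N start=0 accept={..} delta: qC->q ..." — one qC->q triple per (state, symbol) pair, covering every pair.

states=2 start=0 accept={0} delta: 0a->0 0b->1 1a->1 1b->1

State merging on the prefix tree: take the shortest (then alphabetical) example prefix whose next move is undefined and point that move at state 0, else 1, else 2, ...; a target is out if some Accept/Reject pair would then sit in one state with the same input left (inseparable). If every existing state is out, open a new one.
a: 0a undefined. 0a->0: ok.
b: 0b undefined. 0b->0: no, aa/babbab meet in 0. Open state 1: 0b->1.
ba: 1a undefined. 1a->0: no, aa/aababa meet in 0. 1a->1: ok.
bb: 1b undefined. 1b->0: no, aa/babbab meet in 0. 1b->1: ok.
All examples now run through 2 states with every (state, symbol) defined. Accept strings end in {0}, Reject strings end in {1}; accept={0}.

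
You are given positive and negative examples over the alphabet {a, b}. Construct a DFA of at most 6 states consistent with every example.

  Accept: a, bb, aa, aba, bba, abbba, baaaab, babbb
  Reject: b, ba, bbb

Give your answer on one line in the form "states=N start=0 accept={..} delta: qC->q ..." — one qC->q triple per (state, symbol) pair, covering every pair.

states=3 start=0 accept={0,1} delta: 0a->1 0b->2 1a->0 1b->0 2a->2 2b->0

Fold the examples into a partial DFA from state 0: repeatedly fix the first undefined (state, symbol) met by the shortest-then-alphabetical prefix, trying targets in increasing order and rejecting any under which an Accept and a Reject string meet in one state with the same remainder; add a state when all current targets are rejected. Accepting states are where Accept strings end.
a: 0a undefined. 0a->0: no, aba/ba meet in 0 with "ba" left. Open state 1: 0a->1.
b: 0b undefined. 0b->0: no, a/ba meet in 1. 0b->1: no, a/b meet in 1. Open state 2: 0b->2.
aa: 1a undefined. 1a->0: ok.
ab: 1b undefined. 1b->0: ok.
ba: 2a undefined. 2a->0: no, aa/ba meet in 0. 2a->1: no, a/ba meet in 1. 2a->2: ok.
bb: 2b undefined. 2b->0: ok.
All examples now run through 3 states with every (state, symbol) defined. Accept strings end in {0,1}, Reject strings end in {2}; accept={0,1}.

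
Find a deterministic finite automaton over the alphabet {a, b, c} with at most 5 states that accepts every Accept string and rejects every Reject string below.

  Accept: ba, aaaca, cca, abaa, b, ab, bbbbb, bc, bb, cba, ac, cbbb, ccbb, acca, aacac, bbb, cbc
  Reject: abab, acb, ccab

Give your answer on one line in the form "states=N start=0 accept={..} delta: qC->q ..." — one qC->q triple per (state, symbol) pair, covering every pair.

Fold the examples into a partial DFA from state 0: repeatedly fix the first undefined (state, symbol) met by the shortest-then-alphabetical prefix, trying targets in increasing order and rejecting any under which an Accept and a Reject string meet in one state with the same remainder; add a state when all current targets are rejected. Accepting states are where Accept strings end.
a: 0a undefined. 0a->0: ok.
b: 0b undefined. 0b->0: no, ba/abab meet in 0. Open state 1: 0b->1.
c: 0c undefined. 0c->0: no, b/acb meet in 1. 0c->1: no, bb/acb meet in 1 with "b" left. Open state 2: 0c->2.
ba: 1a undefined. 1a->0: no, b/abab meet in 1. 1a->1: no, bb/abab meet in 1 with "b" left. 1a->2: ok.
bb: 1b undefined. 1b->0: ok.
bc: 1c undefined. 1c->0: ok.
cb: 2b undefined. 2b->0: no, bc/abab meet in 0. 2b->1: no, b/abab meet in 1. 2b->2: no, ba/abab meet in 2. Open state 3: 2b->3.
cc: 2c undefined. 2c->0: no, b/ccab meet in 1. 2c->1: ok.
cba: 3a undefined. 3a->0: ok.
cbb: 3b undefined. 3b->0: ok.
cbc: 3c undefined. 3c->0: ok.
aaca: 2a undefined. 2a->0: ok.
All examples now run through 4 states with every (state, symbol) defined. Accept strings end in {0,1,2}, Reject strings end in {3}; accept={0,1,2}.

states=4 start=0 accept={0,1,2} delta: 0a->0 0b->1 0c->2 1a->2 1b->0 1c->0 2a->0 2b->3 2c->1 3a->0 3b->0 3c->0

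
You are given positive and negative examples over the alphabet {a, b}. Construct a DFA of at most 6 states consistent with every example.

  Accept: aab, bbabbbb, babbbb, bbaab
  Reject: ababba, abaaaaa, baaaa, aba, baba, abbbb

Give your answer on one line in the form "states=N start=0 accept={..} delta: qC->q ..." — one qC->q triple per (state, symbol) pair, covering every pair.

states=5 start=0 accept={1,3} delta: 0a->0 0b->1 1a->2 1b->2 2a->2 2b->3 3a->0 3b->4 4a->0 4b->0

Grow the machine one transition at a time. Run the examples from 0; the earliest place one falls off (shortest prefix, ties alphabetical) gets sent to the lowest-numbered state that keeps every Accept/Reject pair distinguishable — a pair clashes when both reach the same state with identical unread suffix — and to a fresh state only if none does.
a: 0a undefined. 0a->0: ok.
b: 0b undefined. 0b->0: no, aab/ababba meet in 0. Open state 1: 0b->1.
ba: 1a undefined. 1a->0: no, babbbb/abbbb meet in 1 with "bbb" left. 1a->1: no, aab/abaaaaa meet in 1. Open state 2: 1a->2.
bb: 1b undefined. 1b->0: no, bbabbbb/abbbb meet in 0. 1b->1: no, aab/abbbb meet in 1. 1b->2: ok.
baa: 2a undefined. 2a->0: no, bbabbbb/abbbb meet in 2 with "bb" left. 2a->1: no, aab/baaaa meet in 1. 2a->2: ok.
bab: 2b undefined. 2b->0: no, aab/abbbb meet in 1. 2b->1: no, bbabbbb/ababba meet in 2. 2b->2: no, bbabbbb/ababba meet in 2. Open state 3: 2b->3.
baba: 3a undefined. 3a->0: ok.
babb: 3b undefined. 3b->0: no, bbabbbb/abaaaaa meet in 2. 3b->1: no, aab/abbbb meet in 1. 3b->2: no, bbabbbb/ababba meet in 2. 3b->3: no, bbabbbb/abbbb meet in 3. Open state 4: 3b->4.
babbb: 4b undefined. 4b->0: ok.
ababba: 4a undefined. 4a->0: ok.
All examples now run through 5 states with every (state, symbol) defined. Accept strings end in {1,3}, Reject strings end in {0,2,4}; accept={1,3}.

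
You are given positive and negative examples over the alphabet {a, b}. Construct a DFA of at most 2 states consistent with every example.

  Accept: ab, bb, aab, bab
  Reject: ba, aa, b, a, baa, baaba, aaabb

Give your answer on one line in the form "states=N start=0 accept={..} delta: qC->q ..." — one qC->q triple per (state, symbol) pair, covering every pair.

states=2 start=0 accept={0} delta: 0a->1 0b->1 1a->1 1b->0

Grow the machine one transition at a time. Run the examples from 0; the earliest place one falls off (shortest prefix, ties alphabetical) gets sent to the lowest-numbered state that keeps every Accept/Reject pair distinguishable — a pair clashes when both reach the same state with identical unread suffix — and to a fresh state only if none does.
a: 0a undefined. 0a->0: no, ab/b meet in 0 with "b" left. Open state 1: 0a->1.
b: 0b undefined. 0b->0: no, bb/b meet in 0. 0b->1: ok.
aa: 1a undefined. 1a->0: no, aab/b meet in 1. 1a->1: ok.
ab: 1b undefined. 1b->0: ok.
All examples now run through 2 states with every (state, symbol) defined. Accept strings end in {0}, Reject strings end in {1}; accept={0}.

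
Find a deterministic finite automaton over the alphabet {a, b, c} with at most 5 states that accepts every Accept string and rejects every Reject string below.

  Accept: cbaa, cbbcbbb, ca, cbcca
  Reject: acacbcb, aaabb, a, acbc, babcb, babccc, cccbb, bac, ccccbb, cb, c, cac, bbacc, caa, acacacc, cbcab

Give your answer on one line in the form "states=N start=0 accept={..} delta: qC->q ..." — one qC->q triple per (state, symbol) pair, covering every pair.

states=5 start=0 accept={2} delta: 0a->0 0b->0 0c->1 1a->2 1b->3 1c->0 2a->0 2b->2 2c->0 3a->1 3b->3 3c->4 4a->0 4b->2 4c->1

Fold the examples into a partial DFA from state 0: repeatedly fix the first undefined (state, symbol) met by the shortest-then-alphabetical prefix, trying targets in increasing order and rejecting any under which an Accept and a Reject string meet in one state with the same remainder; add a state when all current targets are rejected. Accepting states are where Accept strings end.
a: 0a undefined. 0a->0: ok.
b: 0b undefined. 0b->0: ok.
c: 0c undefined. 0c->0: no, cbaa/acacbcb meet in 0. Open state 1: 0c->1.
ca: 1a undefined. 1a->0: no, ca/aaabb meet in 0. 1a->1: no, ca/bac meet in 1. Open state 2: 1a->2.
cb: 1b undefined. 1b->0: no, cbaa/aaabb meet in 0. 1b->1: no, cbaa/caa meet in 2 with "a" left. 1b->2: no, ca/babcb meet in 2. Open state 3: 1b->3.
cc: 1c undefined. 1c->0: ok.
caa: 2a undefined. 2a->0: ok.
cac: 2c undefined. 2c->0: ok.
cba: 3a undefined. 3a->0: no, cbaa/aaabb meet in 0. 3a->1: ok.
cbb: 3b undefined. 3b->0: no, cbbcbbb/aaabb meet in 0. 3b->1: no, cbbcbbb/aaabb meet in 0. 3b->2: no, cbaa/cccbb meet in 2. 3b->3: ok.
cbc: 3c undefined. 3c->0: no, cbbcbbb/aaabb meet in 0. 3c->1: no, cbbcbbb/acacbcb meet in 3. 3c->2: no, cbaa/acbc meet in 2. 3c->3: no, cbbcbbb/acacbcb meet in 3. Open state 4: 3c->4.
cbca: 4a undefined. 4a->0: ok.
cbcc: 4c undefined. 4c->0: no, cbcca/aaabb meet in 0. 4c->1: ok.
cbbcb: 4b undefined. 4b->0: no, cbbcbbb/aaabb meet in 0. 4b->1: no, cbbcbbb/acacbcb meet in 3. 4b->2: ok.
cbbcbb: 2b undefined. 2b->0: no, cbbcbbb/aaabb meet in 0. 2b->1: no, cbbcbbb/acacbcb meet in 3. 2b->2: ok.
All examples now run through 5 states with every (state, symbol) defined. Accept strings end in {2}, Reject strings end in {0,1,3,4}; accept={2}.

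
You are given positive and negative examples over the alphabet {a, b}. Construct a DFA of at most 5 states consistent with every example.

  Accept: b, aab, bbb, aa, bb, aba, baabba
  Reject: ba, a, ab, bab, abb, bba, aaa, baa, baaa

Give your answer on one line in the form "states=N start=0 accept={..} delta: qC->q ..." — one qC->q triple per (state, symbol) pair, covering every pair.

Fold the examples into a partial DFA from state 0: repeatedly fix the first undefined (state, symbol) met by the shortest-then-alphabetical prefix, trying targets in increasing order and rejecting any under which an Accept and a Reject string meet in one state with the same remainder; add a state when all current targets are rejected. Accepting states are where Accept strings end.
a: 0a undefined. 0a->0: no, b/ab meet in 0 with "b" left. Open state 1: 0a->1.
b: 0b undefined. 0b->0: no, aa/baa meet in 1 with "a" left. 0b->1: no, b/a meet in 1. Open state 2: 0b->2.
aa: 1a undefined. 1a->0: ok.
ab: 1b undefined. 1b->0: no, b/abb meet in 2. 1b->1: ok.
ba: 2a undefined. 2a->0: no, b/bab meet in 2. 2a->1: no, aa/baa meet in 0. 2a->2: no, b/ba meet in 2. Open state 3: 2a->3.
bb: 2b undefined. 2b->0: ok.
baa: 3a undefined. 3a->0: no, aa/baa meet in 0. 3a->1: no, aa/baaa meet in 0. 3a->2: no, b/baa meet in 2. 3a->3: ok.
bab: 3b undefined. 3b->0: no, aa/bab meet in 0. 3b->1: ok.
All examples now run through 4 states with every (state, symbol) defined. Accept strings end in {0,2}, Reject strings end in {1,3}; accept={0,2}.

states=4 start=0 accept={0,2} delta: 0a->1 0b->2 1a->0 1b->1 2a->3 2b->0 3a->3 3b->1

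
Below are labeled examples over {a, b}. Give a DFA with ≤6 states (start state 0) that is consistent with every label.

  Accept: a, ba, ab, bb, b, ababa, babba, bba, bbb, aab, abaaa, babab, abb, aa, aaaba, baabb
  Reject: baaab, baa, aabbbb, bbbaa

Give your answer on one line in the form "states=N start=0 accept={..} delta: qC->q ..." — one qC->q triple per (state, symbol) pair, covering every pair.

Fold the examples into a partial DFA from state 0: repeatedly fix the first undefined (state, symbol) met by the shortest-then-alphabetical prefix, trying targets in increasing order and rejecting any under which an Accept and a Reject string meet in one state with the same remainder; add a state when all current targets are rejected. Accepting states are where Accept strings end.
a: 0a undefined. 0a->0: ok.
b: 0b undefined. 0b->0: no, a/baaab meet in 0. Open state 1: 0b->1.
ba: 1a undefined. 1a->0: no, a/baa meet in 0. 1a->1: no, ba/baa meet in 1. Open state 2: 1a->2.
bb: 1b undefined. 1b->0: no, a/aabbbb meet in 0. 1b->1: no, ab/aabbbb meet in 1. 1b->2: no, bba/baa meet in 2 with "a" left. Open state 3: 1b->3.
baa: 2a undefined. 2a->0: no, a/baa meet in 0. 2a->1: no, ab/baa meet in 1. 2a->2: no, ba/baa meet in 2. 2a->3: no, bb/baa meet in 3. Open state 4: 2a->4.
bab: 2b undefined. 2b->0: ok.
bba: 3a undefined. 3a->0: ok.
bbb: 3b undefined. 3b->0: no, a/bbbaa meet in 0. 3b->1: no, bb/aabbbb meet in 3. 3b->2: no, a/aabbbb meet in 0. 3b->3: no, a/bbbaa meet in 0. 3b->4: no, bbb/baa meet in 4. Open state 5: 3b->5.
baaa: 4a undefined. 4a->0: no, ab/baaab meet in 1. 4a->1: no, bb/baaab meet in 3. 4a->2: no, a/baaab meet in 0. 4a->3: no, bbb/baaab meet in 5. 4a->4: no, abaaa/baa meet in 4. 4a->5: ok.
baab: 4b undefined. 4b->0: ok.
bbba: 5a undefined. 5a->0: no, a/bbbaa meet in 0. 5a->1: no, ba/bbbaa meet in 2. 5a->2: ok.
baaab: 5b undefined. 5b->0: no, a/baaab meet in 0. 5b->1: no, ab/baaab meet in 1. 5b->2: no, ba/baaab meet in 2. 5b->3: no, bb/baaab meet in 3. 5b->4: ok.
All examples now run through 6 states with every (state, symbol) defined. Accept strings end in {0,1,2,3,5}, Reject strings end in {4}; accept={0,1,2,3,5}.

states=6 start=0 accept={0,1,2,3,5} delta: 0a->0 0b->1 1a->2 1b->3 2a->4 2b->0 3a->0 3b->5 4a->5 4b->0 5a->2 5b->4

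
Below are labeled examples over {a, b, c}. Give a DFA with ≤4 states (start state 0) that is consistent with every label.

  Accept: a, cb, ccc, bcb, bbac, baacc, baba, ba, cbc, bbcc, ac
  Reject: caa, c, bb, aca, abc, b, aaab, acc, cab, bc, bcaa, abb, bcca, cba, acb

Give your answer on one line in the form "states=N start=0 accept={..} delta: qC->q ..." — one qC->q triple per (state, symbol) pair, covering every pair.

states=4 start=0 accept={1,3} delta: 0a->1 0b->0 0c->2 1a->0 1b->0 1c->3 2a->1 2b->1 2c->1 3a->0 3b->0 3c->0

State merging on the prefix tree: take the shortest (then alphabetical) example prefix whose next move is undefined and point that move at state 0, else 1, else 2, ...; a target is out if some Accept/Reject pair would then sit in one state with the same input left (inseparable). If every existing state is out, open a new one.
a: 0a undefined. 0a->0: no, cb/acb meet in 0 with "cb" left. Open state 1: 0a->1.
b: 0b undefined. 0b->0: ok.
c: 0c undefined. 0c->0: no, a/bcca meet in 1. 0c->1: no, a/c meet in 1. Open state 2: 0c->2.
aa: 1a undefined. 1a->0: ok.
ab: 1b undefined. 1b->0: ok.
ac: 1c undefined. 1c->0: no, a/aca meet in 1. 1c->1: no, a/acc meet in 1. 1c->2: no, cb/acb meet in 2 with "b" left. Open state 3: 1c->3.
ca: 2a undefined. 2a->0: no, a/caa meet in 1. 2a->1: ok.
cb: 2b undefined. 2b->0: no, a/cba meet in 1. 2b->1: ok.
cc: 2c undefined. 2c->0: no, a/bcca meet in 1. 2c->1: ok.
aca: 3a undefined. 3a->0: ok.
acb: 3b undefined. 3b->0: ok.
acc: 3c undefined. 3c->0: ok.
All examples now run through 4 states with every (state, symbol) defined. Accept strings end in {1,3}, Reject strings end in {0,2}; accept={1,3}.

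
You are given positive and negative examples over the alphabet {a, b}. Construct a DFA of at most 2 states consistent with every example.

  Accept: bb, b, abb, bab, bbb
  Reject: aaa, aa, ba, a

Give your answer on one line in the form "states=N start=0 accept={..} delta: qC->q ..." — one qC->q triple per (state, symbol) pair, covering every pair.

states=2 start=0 accept={1} delta: 0a->0 0b->1 1a->0 1b->1

Fold the examples into a partial DFA from state 0: repeatedly fix the first undefined (state, symbol) met by the shortest-then-alphabetical prefix, trying targets in increasing order and rejecting any under which an Accept and a Reject string meet in one state with the same remainder; add a state when all current targets are rejected. Accepting states are where Accept strings end.
a: 0a undefined. 0a->0: ok.
b: 0b undefined. 0b->0: no, bb/aaa meet in 0. Open state 1: 0b->1.
ba: 1a undefined. 1a->0: ok.
bb: 1b undefined. 1b->0: no, bb/aaa meet in 0. 1b->1: ok.
All examples now run through 2 states with every (state, symbol) defined. Accept strings end in {1}, Reject strings end in {0}; accept={1}.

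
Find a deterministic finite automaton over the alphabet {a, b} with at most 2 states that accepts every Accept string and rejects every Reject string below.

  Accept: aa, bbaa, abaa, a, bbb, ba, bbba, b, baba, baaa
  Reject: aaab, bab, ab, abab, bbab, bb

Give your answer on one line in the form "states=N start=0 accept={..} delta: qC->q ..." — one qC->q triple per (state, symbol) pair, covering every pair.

states=2 start=0 accept={1} delta: 0a->1 0b->1 1a->1 1b->0

State merging on the prefix tree: take the shortest (then alphabetical) example prefix whose next move is undefined and point that move at state 0, else 1, else 2, ...; a target is out if some Accept/Reject pair would then sit in one state with the same input left (inseparable). If every existing state is out, open a new one.
a: 0a undefined. 0a->0: no, b/aaab meet in 0 with "b" left. Open state 1: 0a->1.
b: 0b undefined. 0b->0: no, bbb/bb meet in 0. 0b->1: ok.
aa: 1a undefined. 1a->0: no, a/bab meet in 1. 1a->1: ok.
ab: 1b undefined. 1b->0: ok.
All examples now run through 2 states with every (state, symbol) defined. Accept strings end in {1}, Reject strings end in {0}; accept={1}.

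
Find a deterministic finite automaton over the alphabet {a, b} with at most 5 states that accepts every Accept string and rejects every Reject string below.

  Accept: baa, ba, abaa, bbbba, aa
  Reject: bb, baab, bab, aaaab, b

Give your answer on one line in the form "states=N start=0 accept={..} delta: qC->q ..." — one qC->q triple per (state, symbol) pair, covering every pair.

states=2 start=0 accept={0} delta: 0a->0 0b->1 1a->0 1b->1

Grow the machine one transition at a time. Run the examples from 0; the earliest place one falls off (shortest prefix, ties alphabetical) gets sent to the lowest-numbered state that keeps every Accept/Reject pair distinguishable — a pair clashes when both reach the same state with identical unread suffix — and to a fresh state only if none does.
a: 0a undefined. 0a->0: ok.
b: 0b undefined. 0b->0: no, baa/bb meet in 0. Open state 1: 0b->1.
ba: 1a undefined. 1a->0: ok.
bb: 1b undefined. 1b->0: no, baa/bb meet in 0. 1b->1: ok.
All examples now run through 2 states with every (state, symbol) defined. Accept strings end in {0}, Reject strings end in {1}; accept={0}.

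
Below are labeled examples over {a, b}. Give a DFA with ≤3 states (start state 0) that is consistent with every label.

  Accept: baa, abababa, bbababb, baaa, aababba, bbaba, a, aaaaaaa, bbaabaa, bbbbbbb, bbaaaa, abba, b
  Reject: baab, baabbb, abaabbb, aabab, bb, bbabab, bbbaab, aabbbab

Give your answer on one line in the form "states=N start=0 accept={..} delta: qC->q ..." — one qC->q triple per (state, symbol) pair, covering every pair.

states=3 start=0 accept={0,1} delta: 0a->0 0b->1 1a->1 1b->2 2a->0 2b->1

Grow the machine one transition at a time. Run the examples from 0; the earliest place one falls off (shortest prefix, ties alphabetical) gets sent to the lowest-numbered state that keeps every Accept/Reject pair distinguishable — a pair clashes when both reach the same state with identical unread suffix — and to a fresh state only if none does.
a: 0a undefined. 0a->0: ok.
b: 0b undefined. 0b->0: no, baa/baab meet in 0. Open state 1: 0b->1.
ba: 1a undefined. 1a->0: no, b/baab meet in 1. 1a->1: ok.
bb: 1b undefined. 1b->0: no, a/baab meet in 0. 1b->1: no, baa/baab meet in 1. Open state 2: 1b->2.
bba: 2a undefined. 2a->0: ok.
bbb: 2b undefined. 2b->0: no, baa/baabbb meet in 1. 2b->1: ok.
All examples now run through 3 states with every (state, symbol) defined. Accept strings end in {0,1}, Reject strings end in {2}; accept={0,1}.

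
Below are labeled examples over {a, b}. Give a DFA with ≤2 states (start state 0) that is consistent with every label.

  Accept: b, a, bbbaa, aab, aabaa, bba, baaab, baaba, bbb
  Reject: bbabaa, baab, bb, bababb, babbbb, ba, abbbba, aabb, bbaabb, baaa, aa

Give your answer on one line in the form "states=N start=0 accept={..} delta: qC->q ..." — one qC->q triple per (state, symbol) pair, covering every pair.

states=2 start=0 accept={1} delta: 0a->1 0b->1 1a->0 1b->0

Grow the machine one transition at a time. Run the examples from 0; the earliest place one falls off (shortest prefix, ties alphabetical) gets sent to the lowest-numbered state that keeps every Accept/Reject pair distinguishable — a pair clashes when both reach the same state with identical unread suffix — and to a fresh state only if none does.
a: 0a undefined. 0a->0: no, a/aa meet in 0. Open state 1: 0a->1.
b: 0b undefined. 0b->0: no, b/bb meet in 0. 0b->1: ok.
aa: 1a undefined. 1a->0: ok.
ab: 1b undefined. 1b->0: ok.
All examples now run through 2 states with every (state, symbol) defined. Accept strings end in {1}, Reject strings end in {0}; accept={1}.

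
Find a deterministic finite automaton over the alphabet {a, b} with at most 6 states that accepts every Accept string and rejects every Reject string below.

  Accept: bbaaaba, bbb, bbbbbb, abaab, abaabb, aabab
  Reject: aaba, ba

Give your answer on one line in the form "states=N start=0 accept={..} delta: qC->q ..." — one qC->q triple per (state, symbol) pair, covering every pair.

states=3 start=0 accept={1,2} delta: 0a->0 0b->1 1a->0 1b->2 2a->2 2b->2

State merging on the prefix tree: take the shortest (then alphabetical) example prefix whose next move is undefined and point that move at state 0, else 1, else 2, ...; a target is out if some Accept/Reject pair would then sit in one state with the same input left (inseparable). If every existing state is out, open a new one.
a: 0a undefined. 0a->0: ok.
b: 0b undefined. 0b->0: no, bbaaaba/aaba meet in 0. Open state 1: 0b->1.
ba: 1a undefined. 1a->0: ok.
bb: 1b undefined. 1b->0: no, bbaaaba/aaba meet in 0. 1b->1: no, bbaaaba/aaba meet in 0. Open state 2: 1b->2.
bba: 2a undefined. 2a->0: no, bbaaaba/aaba meet in 0. 2a->1: no, bbaaaba/aaba meet in 0. 2a->2: ok.
bbb: 2b undefined. 2b->0: no, bbaaaba/aaba meet in 0. 2b->1: no, bbaaaba/aaba meet in 0. 2b->2: ok.
All examples now run through 3 states with every (state, symbol) defined. Accept strings end in {1,2}, Reject strings end in {0}; accept={1,2}.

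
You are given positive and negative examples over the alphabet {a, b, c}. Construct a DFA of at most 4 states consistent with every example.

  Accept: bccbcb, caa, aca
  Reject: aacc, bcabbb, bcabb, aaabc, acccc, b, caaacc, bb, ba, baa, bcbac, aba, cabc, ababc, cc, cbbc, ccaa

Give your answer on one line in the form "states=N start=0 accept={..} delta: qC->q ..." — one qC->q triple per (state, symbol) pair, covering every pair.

states=4 start=0 accept={2} delta: 0a->0 0b->0 0c->1 1a->2 1b->0 1c->3 2a->2 2b->0 2c->3 3a->0 3b->2 3c->0

State merging on the prefix tree: take the shortest (then alphabetical) example prefix whose next move is undefined and point that move at state 0, else 1, else 2, ...; a target is out if some Accept/Reject pair would then sit in one state with the same input left (inseparable). If every existing state is out, open a new one.
a: 0a undefined. 0a->0: ok.
b: 0b undefined. 0b->0: ok.
c: 0c undefined. 0c->0: no, bccbcb/aacc meet in 0. Open state 1: 0c->1.
ca: 1a undefined. 1a->0: no, caa/bcabbb meet in 0. 1a->1: no, caa/aaabc meet in 1. Open state 2: 1a->2.
cb: 1b undefined. 1b->0: ok.
cc: 1c undefined. 1c->0: no, bccbcb/aacc meet in 0. 1c->1: no, bccbcb/b meet in 0. 1c->2: no, aca/aacc meet in 2. Open state 3: 1c->3.
caa: 2a undefined. 2a->0: no, caa/b meet in 0. 2a->1: no, caa/aaabc meet in 1. 2a->2: ok.
cab: 2b undefined. 2b->0: ok.
cca: 3a undefined. 3a->0: ok.
accc: 3c undefined. 3c->0: ok.
bccb: 3b undefined. 3b->0: no, bccbcb/bcabbb meet in 0. 3b->1: no, bccbcb/aaabc meet in 1. 3b->2: ok.
bccbc: 2c undefined. 2c->0: no, bccbcb/bcabbb meet in 0. 2c->1: no, bccbcb/bcabbb meet in 0. 2c->2: no, bccbcb/bcabbb meet in 0. 2c->3: ok.
All examples now run through 4 states with every (state, symbol) defined. Accept strings end in {2}, Reject strings end in {0,1,3}; accept={2}.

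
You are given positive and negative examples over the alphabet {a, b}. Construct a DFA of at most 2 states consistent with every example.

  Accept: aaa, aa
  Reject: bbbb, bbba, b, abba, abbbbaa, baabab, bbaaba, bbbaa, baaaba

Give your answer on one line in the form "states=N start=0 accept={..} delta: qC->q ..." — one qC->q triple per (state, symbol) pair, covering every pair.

states=2 start=0 accept={0} delta: 0a->0 0b->1 1a->1 1b->1

Grow the machine one transition at a time. Run the examples from 0; the earliest place one falls off (shortest prefix, ties alphabetical) gets sent to the lowest-numbered state that keeps every Accept/Reject pair distinguishable — a pair clashes when both reach the same state with identical unread suffix — and to a fresh state only if none does.
a: 0a undefined. 0a->0: ok.
b: 0b undefined. 0b->0: no, aaa/bbbb meet in 0. Open state 1: 0b->1.
ba: 1a undefined. 1a->0: no, aaa/baaaba meet in 0. 1a->1: ok.
bb: 1b undefined. 1b->0: no, aaa/bbbb meet in 0. 1b->1: ok.
All examples now run through 2 states with every (state, symbol) defined. Accept strings end in {0}, Reject strings end in {1}; accept={0}.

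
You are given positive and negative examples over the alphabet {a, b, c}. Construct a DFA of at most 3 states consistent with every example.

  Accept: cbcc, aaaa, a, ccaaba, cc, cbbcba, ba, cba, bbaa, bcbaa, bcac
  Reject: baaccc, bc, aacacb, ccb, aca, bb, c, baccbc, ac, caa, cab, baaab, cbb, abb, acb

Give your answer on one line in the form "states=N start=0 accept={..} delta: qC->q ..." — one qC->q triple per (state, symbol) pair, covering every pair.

State merging on the prefix tree: take the shortest (then alphabetical) example prefix whose next move is undefined and point that move at state 0, else 1, else 2, ...; a target is out if some Accept/Reject pair would then sit in one state with the same input left (inseparable). If every existing state is out, open a new one.
a: 0a undefined. 0a->0: ok.
b: 0b undefined. 0b->0: no, aaaa/bb meet in 0. Open state 1: 0b->1.
c: 0c undefined. 0c->0: no, aaaa/aca meet in 0. 0c->1: no, cc/bc meet in 1 with "c" left. Open state 2: 0c->2.
ba: 1a undefined. 1a->0: ok.
bb: 1b undefined. 1b->0: no, aaaa/bb meet in 0. 1b->1: ok.
bc: 1c undefined. 1c->0: no, aaaa/bc meet in 0. 1c->1: no, bcac/c meet in 2. 1c->2: ok.
ca: 2a undefined. 2a->0: no, aaaa/aca meet in 0. 2a->1: no, aaaa/caa meet in 0. 2a->2: ok.
cb: 2b undefined. 2b->0: no, aaaa/cab meet in 0. 2b->1: ok.
cc: 2c undefined. 2c->0: ok.
All examples now run through 3 states with every (state, symbol) defined. Accept strings end in {0}, Reject strings end in {1,2}; accept={0}.

states=3 start=0 accept={0} delta: 0a->0 0b->1 0c->2 1a->0 1b->1 1c->2 2a->2 2b->1 2c->0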